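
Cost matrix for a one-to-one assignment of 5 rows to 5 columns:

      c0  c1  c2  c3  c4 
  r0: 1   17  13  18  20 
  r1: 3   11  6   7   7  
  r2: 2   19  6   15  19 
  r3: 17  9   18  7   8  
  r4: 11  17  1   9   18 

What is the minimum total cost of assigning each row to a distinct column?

Minimum assignment cost: 32

optimal assignment: row0→col0 (cost 1), row1→col4 (cost 7), row2→col2 (cost 6), row3→col1 (cost 9), row4→col3 (cost 9)
total = 1 + 7 + 6 + 9 + 9 = 32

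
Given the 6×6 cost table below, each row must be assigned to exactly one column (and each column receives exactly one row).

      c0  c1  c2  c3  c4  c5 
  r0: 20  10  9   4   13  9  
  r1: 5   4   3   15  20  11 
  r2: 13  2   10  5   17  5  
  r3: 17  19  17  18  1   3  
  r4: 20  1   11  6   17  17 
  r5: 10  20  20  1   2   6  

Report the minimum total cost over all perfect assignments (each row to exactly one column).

Minimum assignment cost: 22

optimal assignment: row0→col2 (cost 9), row1→col0 (cost 5), row2→col5 (cost 5), row3→col4 (cost 1), row4→col1 (cost 1), row5→col3 (cost 1)
total = 9 + 5 + 5 + 1 + 1 + 1 = 22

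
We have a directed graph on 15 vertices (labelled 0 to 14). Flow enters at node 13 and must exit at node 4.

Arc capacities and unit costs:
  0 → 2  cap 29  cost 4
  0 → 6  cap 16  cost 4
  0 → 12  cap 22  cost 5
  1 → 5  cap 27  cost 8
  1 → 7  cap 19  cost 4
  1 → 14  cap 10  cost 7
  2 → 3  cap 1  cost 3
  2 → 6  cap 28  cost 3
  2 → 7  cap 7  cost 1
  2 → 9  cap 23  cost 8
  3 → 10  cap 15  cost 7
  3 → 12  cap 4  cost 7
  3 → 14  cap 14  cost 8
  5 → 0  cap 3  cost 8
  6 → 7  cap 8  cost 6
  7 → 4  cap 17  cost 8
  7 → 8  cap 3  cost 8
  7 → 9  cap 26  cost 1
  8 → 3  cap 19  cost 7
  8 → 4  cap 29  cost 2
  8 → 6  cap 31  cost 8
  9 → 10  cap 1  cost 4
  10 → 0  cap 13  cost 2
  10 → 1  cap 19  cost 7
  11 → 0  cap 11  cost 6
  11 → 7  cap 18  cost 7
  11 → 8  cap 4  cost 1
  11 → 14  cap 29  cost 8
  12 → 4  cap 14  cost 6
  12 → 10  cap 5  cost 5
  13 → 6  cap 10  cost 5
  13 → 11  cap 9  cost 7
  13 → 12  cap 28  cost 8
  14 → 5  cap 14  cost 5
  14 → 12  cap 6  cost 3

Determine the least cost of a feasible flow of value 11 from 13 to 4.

shortest-cost path #1: 13→11→8→4 push 4 @ unit cost 10 (adds 40)
shortest-cost path #2: 13→12→4 push 7 @ unit cost 14 (adds 98)
total cost = 138

Minimum cost for 11 units: 138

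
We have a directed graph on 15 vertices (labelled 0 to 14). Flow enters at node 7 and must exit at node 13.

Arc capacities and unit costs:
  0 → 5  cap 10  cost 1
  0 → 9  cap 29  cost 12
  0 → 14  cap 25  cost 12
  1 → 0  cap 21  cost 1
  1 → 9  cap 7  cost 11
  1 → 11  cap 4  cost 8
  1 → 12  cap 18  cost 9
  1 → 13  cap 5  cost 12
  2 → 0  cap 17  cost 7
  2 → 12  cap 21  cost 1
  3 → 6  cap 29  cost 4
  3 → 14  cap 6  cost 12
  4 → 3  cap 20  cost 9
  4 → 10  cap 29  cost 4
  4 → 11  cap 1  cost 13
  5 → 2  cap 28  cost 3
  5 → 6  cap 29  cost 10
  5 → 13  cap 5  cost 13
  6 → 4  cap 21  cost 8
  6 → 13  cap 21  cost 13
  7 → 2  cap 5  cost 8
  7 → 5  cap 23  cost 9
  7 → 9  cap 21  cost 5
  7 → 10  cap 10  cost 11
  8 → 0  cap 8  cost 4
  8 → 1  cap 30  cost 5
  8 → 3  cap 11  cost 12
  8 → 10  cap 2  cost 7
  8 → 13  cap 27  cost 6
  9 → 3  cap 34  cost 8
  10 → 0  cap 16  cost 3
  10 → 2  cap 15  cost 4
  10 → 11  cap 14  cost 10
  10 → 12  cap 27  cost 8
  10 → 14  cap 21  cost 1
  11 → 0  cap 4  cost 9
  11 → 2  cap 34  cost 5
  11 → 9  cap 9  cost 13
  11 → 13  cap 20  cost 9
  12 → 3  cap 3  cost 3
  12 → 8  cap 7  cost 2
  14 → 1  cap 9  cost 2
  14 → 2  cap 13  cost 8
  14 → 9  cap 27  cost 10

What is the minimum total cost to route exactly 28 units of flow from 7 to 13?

Minimum cost for 28 units: 697

shortest-cost path #1: 7→2→12→8→13 push 5 @ unit cost 17 (adds 85)
shortest-cost path #2: 7→5→2→12→8→13 push 2 @ unit cost 21 (adds 42)
shortest-cost path #3: 7→5→13 push 5 @ unit cost 22 (adds 110)
shortest-cost path #4: 7→10→14→1→13 push 5 @ unit cost 26 (adds 130)
shortest-cost path #5: 7→10→11→13 push 5 @ unit cost 30 (adds 150)
shortest-cost path #6: 7→9→3→6→13 push 6 @ unit cost 30 (adds 180)
total cost = 697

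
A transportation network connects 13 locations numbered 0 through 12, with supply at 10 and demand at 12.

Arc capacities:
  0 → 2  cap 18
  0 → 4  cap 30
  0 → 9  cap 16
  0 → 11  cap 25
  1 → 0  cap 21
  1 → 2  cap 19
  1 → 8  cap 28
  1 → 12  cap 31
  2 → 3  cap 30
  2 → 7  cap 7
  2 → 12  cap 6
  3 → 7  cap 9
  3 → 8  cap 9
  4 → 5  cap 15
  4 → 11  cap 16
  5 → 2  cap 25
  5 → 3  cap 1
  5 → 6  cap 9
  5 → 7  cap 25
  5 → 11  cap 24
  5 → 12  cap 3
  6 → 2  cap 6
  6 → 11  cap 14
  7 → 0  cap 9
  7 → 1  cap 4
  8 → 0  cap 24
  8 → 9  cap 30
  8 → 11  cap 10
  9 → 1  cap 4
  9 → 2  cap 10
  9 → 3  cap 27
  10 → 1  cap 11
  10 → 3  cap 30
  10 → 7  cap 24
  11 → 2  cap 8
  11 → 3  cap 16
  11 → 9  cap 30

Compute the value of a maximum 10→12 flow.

Maximum flow value: 28

augment #1: 10→1→12 bottleneck 11, total now 11
augment #2: 10→7→1→12 bottleneck 4, total now 15
augment #3: 10→7→0→2→12 bottleneck 6, total now 21
augment #4: 10→3→8→9→1→12 bottleneck 4, total now 25
augment #5: 10→7→0→4→5→12 bottleneck 3, total now 28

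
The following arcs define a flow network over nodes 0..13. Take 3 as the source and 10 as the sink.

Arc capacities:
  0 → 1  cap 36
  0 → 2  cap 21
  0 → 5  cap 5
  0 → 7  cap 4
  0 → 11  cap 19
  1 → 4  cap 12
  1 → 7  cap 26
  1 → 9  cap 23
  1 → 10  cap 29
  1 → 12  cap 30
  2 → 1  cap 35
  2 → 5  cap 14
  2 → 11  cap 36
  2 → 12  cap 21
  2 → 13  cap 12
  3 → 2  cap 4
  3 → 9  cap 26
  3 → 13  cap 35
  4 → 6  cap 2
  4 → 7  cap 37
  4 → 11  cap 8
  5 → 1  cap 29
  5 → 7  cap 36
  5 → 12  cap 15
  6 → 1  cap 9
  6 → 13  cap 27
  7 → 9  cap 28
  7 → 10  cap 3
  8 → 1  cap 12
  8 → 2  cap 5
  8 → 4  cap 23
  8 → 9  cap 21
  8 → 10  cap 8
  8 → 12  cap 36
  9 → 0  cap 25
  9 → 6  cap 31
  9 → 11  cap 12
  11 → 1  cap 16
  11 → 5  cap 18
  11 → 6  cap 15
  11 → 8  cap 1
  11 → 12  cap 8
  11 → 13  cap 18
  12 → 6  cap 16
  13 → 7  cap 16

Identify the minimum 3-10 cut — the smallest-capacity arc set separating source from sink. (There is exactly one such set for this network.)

augment #1: 3→2→1→10 push 4
augment #2: 3→13→7→10 push 3
augment #3: 3→9→0→1→10 push 25
augment #4: 3→9→11→8→10 push 1
max flow = 33; residual-reachable set from 3 gives S-side
cut edges (S→T): {(1,10), (7,10), (11,8)} total cap 33

Min-cut arcs: {(1,10), (7,10), (11,8)} (total capacity 33)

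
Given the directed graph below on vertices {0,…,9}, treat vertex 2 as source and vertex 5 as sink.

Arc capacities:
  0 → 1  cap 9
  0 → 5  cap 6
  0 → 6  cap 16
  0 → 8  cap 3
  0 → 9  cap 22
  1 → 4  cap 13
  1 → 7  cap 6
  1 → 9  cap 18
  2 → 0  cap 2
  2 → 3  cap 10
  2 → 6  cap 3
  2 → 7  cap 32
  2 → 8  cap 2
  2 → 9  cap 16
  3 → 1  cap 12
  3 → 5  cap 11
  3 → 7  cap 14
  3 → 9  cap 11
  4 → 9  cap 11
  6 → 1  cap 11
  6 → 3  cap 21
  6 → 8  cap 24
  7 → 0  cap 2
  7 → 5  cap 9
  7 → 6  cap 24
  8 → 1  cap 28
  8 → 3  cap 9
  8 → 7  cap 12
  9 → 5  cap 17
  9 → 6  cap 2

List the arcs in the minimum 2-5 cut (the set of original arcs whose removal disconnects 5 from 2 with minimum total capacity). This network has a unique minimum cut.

augment #1: 2→0→5 push 2
augment #2: 2→3→5 push 10
augment #3: 2→7→5 push 9
augment #4: 2→9→5 push 16
augment #5: 2→6→3→5 push 1
augment #6: 2→7→0→5 push 2
augment #7: 2→6→1→9→5 push 1
max flow = 41; residual-reachable set from 2 gives S-side
cut edges (S→T): {(2,0), (3,5), (7,0), (7,5), (9,5)} total cap 41

Min-cut arcs: {(2,0), (3,5), (7,0), (7,5), (9,5)} (total capacity 41)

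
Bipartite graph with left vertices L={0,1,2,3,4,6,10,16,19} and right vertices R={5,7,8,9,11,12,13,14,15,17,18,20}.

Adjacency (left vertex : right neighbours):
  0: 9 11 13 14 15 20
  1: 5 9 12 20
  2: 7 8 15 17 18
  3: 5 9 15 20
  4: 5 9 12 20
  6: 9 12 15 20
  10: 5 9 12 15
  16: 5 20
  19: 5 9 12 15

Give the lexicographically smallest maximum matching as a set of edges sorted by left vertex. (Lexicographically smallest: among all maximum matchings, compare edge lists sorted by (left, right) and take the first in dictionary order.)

|M| = 7 (so the lex-smallest maximum matching has 7 edges)
process left vertices in ascending order; for each, take the smallest-labelled available neighbour that still permits 7 edges overall, or leave it unmatched if none does
lex-smallest matching: {0-11, 1-5, 2-7, 3-9, 4-12, 6-15, 16-20}

Lex-smallest maximum matching: {(0,11), (1,5), (2,7), (3,9), (4,12), (6,15), (16,20)}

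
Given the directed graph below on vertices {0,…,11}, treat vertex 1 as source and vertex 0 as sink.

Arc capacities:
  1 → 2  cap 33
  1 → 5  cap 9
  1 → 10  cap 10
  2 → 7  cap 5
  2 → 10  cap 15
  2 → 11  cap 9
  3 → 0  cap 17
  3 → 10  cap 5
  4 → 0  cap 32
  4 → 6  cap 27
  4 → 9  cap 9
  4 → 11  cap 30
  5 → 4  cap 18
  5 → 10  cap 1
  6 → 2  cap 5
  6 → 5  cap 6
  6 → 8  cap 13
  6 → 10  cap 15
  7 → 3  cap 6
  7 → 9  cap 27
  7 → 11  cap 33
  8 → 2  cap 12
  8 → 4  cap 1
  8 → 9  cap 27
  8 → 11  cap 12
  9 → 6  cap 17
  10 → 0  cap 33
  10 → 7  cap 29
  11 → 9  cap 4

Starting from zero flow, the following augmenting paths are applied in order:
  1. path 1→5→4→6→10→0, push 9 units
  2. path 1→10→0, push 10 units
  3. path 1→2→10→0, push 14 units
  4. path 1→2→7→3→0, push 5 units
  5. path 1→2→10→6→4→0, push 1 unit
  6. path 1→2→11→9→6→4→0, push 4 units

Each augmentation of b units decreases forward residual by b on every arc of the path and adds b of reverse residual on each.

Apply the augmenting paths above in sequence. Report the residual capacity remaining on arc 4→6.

after path 1 (1→5→4→6→10→0, push 9): res(4,6)=18
after path 2 (1→10→0, push 10): res(4,6)=18
after path 3 (1→2→10→0, push 14): res(4,6)=18
after path 4 (1→2→7→3→0, push 5): res(4,6)=18
after path 5 (1→2→10→6→4→0, push 1): res(4,6)=19
after path 6 (1→2→11→9→6→4→0, push 4): res(4,6)=23

Residual capacity of (4,6): 23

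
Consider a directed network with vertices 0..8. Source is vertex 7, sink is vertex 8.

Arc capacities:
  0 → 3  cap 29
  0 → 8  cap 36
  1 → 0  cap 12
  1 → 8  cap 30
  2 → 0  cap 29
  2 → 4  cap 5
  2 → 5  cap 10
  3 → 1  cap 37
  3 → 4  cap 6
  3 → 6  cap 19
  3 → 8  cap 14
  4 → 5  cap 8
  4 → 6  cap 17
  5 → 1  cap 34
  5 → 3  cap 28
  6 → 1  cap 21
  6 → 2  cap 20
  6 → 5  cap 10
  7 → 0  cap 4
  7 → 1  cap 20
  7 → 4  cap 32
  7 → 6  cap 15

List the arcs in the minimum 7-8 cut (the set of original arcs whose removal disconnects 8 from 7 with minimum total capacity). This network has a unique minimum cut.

Min-cut arcs: {(4,5), (4,6), (7,0), (7,1), (7,6)} (total capacity 64)

augment #1: 7→0→8 push 4
augment #2: 7→1→8 push 20
augment #3: 7→6→1→8 push 10
augment #4: 7→4→5→3→8 push 8
augment #5: 7→6→1→0→8 push 5
augment #6: 7→4→6→1→0→8 push 6
augment #7: 7→4→6→2→0→8 push 11
max flow = 64; residual-reachable set from 7 gives S-side
cut edges (S→T): {(4,5), (4,6), (7,0), (7,1), (7,6)} total cap 64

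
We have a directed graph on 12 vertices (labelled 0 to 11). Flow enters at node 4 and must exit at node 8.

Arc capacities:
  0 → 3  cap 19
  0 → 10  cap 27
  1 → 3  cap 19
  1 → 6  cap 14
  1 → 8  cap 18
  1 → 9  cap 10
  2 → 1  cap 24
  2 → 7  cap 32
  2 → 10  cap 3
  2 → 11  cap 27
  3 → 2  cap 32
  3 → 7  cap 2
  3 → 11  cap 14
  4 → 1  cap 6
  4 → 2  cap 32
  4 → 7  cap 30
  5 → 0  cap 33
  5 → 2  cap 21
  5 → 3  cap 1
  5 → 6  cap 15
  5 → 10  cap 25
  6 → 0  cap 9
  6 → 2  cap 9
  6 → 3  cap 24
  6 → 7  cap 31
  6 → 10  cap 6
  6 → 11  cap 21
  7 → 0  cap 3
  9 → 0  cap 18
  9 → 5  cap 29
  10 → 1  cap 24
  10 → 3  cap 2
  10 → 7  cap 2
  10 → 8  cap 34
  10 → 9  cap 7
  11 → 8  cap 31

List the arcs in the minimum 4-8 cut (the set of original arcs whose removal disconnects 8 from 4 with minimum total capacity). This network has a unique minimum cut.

Min-cut arcs: {(4,1), (4,2), (7,0)} (total capacity 41)

augment #1: 4→1→8 push 6
augment #2: 4→2→1→8 push 12
augment #3: 4→2→10→8 push 3
augment #4: 4→2→11→8 push 17
augment #5: 4→7→0→10→8 push 3
max flow = 41; residual-reachable set from 4 gives S-side
cut edges (S→T): {(4,1), (4,2), (7,0)} total cap 41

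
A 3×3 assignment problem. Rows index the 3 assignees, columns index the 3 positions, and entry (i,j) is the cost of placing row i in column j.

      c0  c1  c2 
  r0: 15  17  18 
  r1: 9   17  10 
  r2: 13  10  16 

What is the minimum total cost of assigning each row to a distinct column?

Minimum assignment cost: 35

optimal assignment: row0→col0 (cost 15), row1→col2 (cost 10), row2→col1 (cost 10)
total = 15 + 10 + 10 = 35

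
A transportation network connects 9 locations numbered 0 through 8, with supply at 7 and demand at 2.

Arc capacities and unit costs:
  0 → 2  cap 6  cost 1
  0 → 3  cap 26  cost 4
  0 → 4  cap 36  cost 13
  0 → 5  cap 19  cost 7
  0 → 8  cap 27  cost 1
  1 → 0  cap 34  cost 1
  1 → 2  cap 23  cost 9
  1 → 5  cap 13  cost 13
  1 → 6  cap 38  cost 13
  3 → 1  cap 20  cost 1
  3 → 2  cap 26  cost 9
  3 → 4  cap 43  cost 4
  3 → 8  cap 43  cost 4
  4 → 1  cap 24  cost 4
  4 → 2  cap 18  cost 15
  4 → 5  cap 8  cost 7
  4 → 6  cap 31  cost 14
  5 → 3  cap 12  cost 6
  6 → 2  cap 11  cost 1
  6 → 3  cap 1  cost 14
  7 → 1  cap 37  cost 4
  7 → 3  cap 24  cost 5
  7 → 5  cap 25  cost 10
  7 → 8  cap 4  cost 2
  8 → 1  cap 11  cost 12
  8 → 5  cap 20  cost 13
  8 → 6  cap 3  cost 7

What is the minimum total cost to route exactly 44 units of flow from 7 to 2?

shortest-cost path #1: 7→1→0→2 push 6 @ unit cost 6 (adds 36)
shortest-cost path #2: 7→8→6→2 push 3 @ unit cost 10 (adds 30)
shortest-cost path #3: 7→1→2 push 23 @ unit cost 13 (adds 299)
shortest-cost path #4: 7→3→2 push 12 @ unit cost 14 (adds 168)
total cost = 533

Minimum cost for 44 units: 533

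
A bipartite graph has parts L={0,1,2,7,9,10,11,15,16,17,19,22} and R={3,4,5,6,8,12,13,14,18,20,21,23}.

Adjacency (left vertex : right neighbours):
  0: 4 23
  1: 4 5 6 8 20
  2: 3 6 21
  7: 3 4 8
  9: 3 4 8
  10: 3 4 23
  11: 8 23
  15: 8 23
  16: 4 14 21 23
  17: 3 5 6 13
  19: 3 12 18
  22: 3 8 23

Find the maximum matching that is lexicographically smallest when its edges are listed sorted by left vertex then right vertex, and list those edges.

|M| = 9 (so the lex-smallest maximum matching has 9 edges)
process left vertices in ascending order; for each, take the smallest-labelled available neighbour that still permits 9 edges overall, or leave it unmatched if none does
lex-smallest matching: {0-4, 1-5, 2-6, 7-3, 9-8, 10-23, 16-14, 17-13, 19-12}

Lex-smallest maximum matching: {(0,4), (1,5), (2,6), (7,3), (9,8), (10,23), (16,14), (17,13), (19,12)}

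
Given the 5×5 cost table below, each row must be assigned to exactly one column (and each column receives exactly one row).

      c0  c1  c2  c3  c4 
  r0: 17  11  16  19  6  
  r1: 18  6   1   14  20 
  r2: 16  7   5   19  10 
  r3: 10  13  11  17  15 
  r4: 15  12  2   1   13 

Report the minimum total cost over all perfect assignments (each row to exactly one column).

Minimum assignment cost: 25

optimal assignment: row0→col4 (cost 6), row1→col2 (cost 1), row2→col1 (cost 7), row3→col0 (cost 10), row4→col3 (cost 1)
total = 6 + 1 + 7 + 10 + 1 = 25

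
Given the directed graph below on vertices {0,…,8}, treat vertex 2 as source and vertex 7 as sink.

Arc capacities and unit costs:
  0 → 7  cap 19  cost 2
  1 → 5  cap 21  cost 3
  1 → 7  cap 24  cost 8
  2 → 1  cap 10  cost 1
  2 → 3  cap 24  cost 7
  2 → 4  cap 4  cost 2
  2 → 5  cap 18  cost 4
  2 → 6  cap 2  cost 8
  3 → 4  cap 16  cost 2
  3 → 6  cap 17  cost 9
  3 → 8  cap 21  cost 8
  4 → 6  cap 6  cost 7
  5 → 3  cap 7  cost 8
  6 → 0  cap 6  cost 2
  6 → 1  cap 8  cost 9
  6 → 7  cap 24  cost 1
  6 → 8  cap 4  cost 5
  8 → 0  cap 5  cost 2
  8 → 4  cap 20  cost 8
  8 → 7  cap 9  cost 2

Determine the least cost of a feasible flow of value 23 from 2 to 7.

Minimum cost for 23 units: 267

shortest-cost path #1: 2→6→7 push 2 @ unit cost 9 (adds 18)
shortest-cost path #2: 2→1→7 push 10 @ unit cost 9 (adds 90)
shortest-cost path #3: 2→4→6→7 push 4 @ unit cost 10 (adds 40)
shortest-cost path #4: 2→3→6→7 push 7 @ unit cost 17 (adds 119)
total cost = 267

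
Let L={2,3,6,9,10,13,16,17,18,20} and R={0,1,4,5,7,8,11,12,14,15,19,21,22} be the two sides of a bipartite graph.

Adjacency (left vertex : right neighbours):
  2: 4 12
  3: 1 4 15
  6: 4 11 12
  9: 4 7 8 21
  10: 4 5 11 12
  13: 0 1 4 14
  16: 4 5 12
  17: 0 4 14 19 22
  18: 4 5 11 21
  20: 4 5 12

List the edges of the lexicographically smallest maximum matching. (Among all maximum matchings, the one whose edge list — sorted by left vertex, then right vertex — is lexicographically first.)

|M| = 9 (so the lex-smallest maximum matching has 9 edges)
process left vertices in ascending order; for each, take the smallest-labelled available neighbour that still permits 9 edges overall, or leave it unmatched if none does
lex-smallest matching: {2-4, 3-1, 6-11, 9-7, 10-5, 13-0, 16-12, 17-14, 18-21}

Lex-smallest maximum matching: {(2,4), (3,1), (6,11), (9,7), (10,5), (13,0), (16,12), (17,14), (18,21)}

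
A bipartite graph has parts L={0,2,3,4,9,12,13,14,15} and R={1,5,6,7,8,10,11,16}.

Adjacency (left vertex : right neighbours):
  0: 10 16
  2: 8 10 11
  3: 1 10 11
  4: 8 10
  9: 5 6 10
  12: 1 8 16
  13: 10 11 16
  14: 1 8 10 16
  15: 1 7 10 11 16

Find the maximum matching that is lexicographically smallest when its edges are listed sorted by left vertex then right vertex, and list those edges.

|M| = 7 (so the lex-smallest maximum matching has 7 edges)
process left vertices in ascending order; for each, take the smallest-labelled available neighbour that still permits 7 edges overall, or leave it unmatched if none does
lex-smallest matching: {0-10, 2-8, 3-1, 9-5, 12-16, 13-11, 15-7}

Lex-smallest maximum matching: {(0,10), (2,8), (3,1), (9,5), (12,16), (13,11), (15,7)}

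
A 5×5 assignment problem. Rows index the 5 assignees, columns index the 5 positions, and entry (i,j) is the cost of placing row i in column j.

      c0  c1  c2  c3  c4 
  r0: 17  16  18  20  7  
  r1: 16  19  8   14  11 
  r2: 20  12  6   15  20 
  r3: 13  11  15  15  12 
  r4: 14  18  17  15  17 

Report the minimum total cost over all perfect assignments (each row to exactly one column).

optimal assignment: row0→col4 (cost 7), row1→col3 (cost 14), row2→col2 (cost 6), row3→col1 (cost 11), row4→col0 (cost 14)
total = 7 + 14 + 6 + 11 + 14 = 52

Minimum assignment cost: 52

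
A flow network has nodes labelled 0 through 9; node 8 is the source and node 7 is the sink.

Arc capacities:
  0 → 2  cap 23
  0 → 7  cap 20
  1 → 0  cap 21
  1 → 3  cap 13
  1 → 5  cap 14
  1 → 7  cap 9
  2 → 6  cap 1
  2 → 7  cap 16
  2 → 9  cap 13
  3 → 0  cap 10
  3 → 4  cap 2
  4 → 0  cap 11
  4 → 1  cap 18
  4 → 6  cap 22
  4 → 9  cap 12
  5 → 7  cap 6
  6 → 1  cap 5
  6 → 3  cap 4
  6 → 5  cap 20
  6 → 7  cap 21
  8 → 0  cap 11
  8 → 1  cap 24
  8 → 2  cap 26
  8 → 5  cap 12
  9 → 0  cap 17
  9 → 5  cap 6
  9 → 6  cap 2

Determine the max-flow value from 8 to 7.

Maximum flow value: 56

augment #1: 8→0→7 bottleneck 11, total now 11
augment #2: 8→1→7 bottleneck 9, total now 20
augment #3: 8→2→7 bottleneck 16, total now 36
augment #4: 8→5→7 bottleneck 6, total now 42
augment #5: 8→1→0→7 bottleneck 9, total now 51
augment #6: 8→2→6→7 bottleneck 1, total now 52
augment #7: 8→2→9→6→7 bottleneck 2, total now 54
augment #8: 8→1→3→4→6→7 bottleneck 2, total now 56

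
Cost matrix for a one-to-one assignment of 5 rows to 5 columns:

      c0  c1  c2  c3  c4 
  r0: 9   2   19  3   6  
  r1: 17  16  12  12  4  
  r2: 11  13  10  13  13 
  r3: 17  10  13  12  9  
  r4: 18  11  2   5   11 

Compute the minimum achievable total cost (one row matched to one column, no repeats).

Minimum assignment cost: 30

optimal assignment: row0→col3 (cost 3), row1→col4 (cost 4), row2→col0 (cost 11), row3→col1 (cost 10), row4→col2 (cost 2)
total = 3 + 4 + 11 + 10 + 2 = 30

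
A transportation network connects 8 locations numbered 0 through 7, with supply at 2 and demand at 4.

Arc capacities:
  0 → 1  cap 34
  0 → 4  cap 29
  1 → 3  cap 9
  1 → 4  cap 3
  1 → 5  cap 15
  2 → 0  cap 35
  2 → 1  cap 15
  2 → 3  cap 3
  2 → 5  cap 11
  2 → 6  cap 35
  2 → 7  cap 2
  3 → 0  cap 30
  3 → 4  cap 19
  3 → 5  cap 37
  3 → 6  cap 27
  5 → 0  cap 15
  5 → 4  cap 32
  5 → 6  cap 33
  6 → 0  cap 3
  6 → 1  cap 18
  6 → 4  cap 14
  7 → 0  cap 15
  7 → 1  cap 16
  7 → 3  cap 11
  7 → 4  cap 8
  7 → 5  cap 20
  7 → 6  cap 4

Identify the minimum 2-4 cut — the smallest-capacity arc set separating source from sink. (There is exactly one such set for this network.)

augment #1: 2→0→4 push 29
augment #2: 2→1→4 push 3
augment #3: 2→3→4 push 3
augment #4: 2→5→4 push 11
augment #5: 2→6→4 push 14
augment #6: 2→7→4 push 2
augment #7: 2→1→3→4 push 9
augment #8: 2→1→5→4 push 3
augment #9: 2→0→1→5→4 push 6
augment #10: 2→6→1→5→4 push 6
max flow = 86; residual-reachable set from 2 gives S-side
cut edges (S→T): {(0,4), (1,3), (1,4), (1,5), (2,3), (2,5), (2,7), (6,4)} total cap 86

Min-cut arcs: {(0,4), (1,3), (1,4), (1,5), (2,3), (2,5), (2,7), (6,4)} (total capacity 86)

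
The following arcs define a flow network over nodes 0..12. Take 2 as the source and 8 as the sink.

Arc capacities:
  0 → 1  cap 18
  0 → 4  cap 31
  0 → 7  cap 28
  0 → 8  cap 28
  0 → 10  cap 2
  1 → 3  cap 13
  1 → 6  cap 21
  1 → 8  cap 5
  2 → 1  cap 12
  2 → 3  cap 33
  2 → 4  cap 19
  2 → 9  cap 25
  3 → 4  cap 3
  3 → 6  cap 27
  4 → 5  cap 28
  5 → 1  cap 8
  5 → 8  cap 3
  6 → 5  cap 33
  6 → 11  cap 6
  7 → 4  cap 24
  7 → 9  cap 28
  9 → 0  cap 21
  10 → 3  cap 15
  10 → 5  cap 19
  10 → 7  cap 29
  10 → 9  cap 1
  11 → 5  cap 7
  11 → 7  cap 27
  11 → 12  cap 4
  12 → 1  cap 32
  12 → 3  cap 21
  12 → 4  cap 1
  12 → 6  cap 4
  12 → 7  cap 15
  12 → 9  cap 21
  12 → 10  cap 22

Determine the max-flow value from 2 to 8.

Maximum flow value: 29

augment #1: 2→1→8 bottleneck 5, total now 5
augment #2: 2→4→5→8 bottleneck 3, total now 8
augment #3: 2→9→0→8 bottleneck 21, total now 29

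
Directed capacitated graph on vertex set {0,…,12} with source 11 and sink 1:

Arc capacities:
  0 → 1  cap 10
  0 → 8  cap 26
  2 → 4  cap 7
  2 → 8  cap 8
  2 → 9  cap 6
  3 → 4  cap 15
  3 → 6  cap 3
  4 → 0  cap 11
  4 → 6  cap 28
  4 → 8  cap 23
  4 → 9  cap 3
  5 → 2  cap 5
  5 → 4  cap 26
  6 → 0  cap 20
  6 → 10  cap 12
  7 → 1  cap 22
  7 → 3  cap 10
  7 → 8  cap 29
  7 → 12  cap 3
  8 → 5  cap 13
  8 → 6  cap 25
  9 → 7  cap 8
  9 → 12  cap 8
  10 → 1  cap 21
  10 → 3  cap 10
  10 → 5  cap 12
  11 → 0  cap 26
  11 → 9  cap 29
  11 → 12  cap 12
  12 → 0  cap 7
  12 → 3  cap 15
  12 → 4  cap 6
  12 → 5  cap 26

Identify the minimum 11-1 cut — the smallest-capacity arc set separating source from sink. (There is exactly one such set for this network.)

augment #1: 11→0→1 push 10
augment #2: 11→9→7→1 push 8
augment #3: 11→0→8→6→10→1 push 12
max flow = 30; residual-reachable set from 11 gives S-side
cut edges (S→T): {(0,1), (6,10), (9,7)} total cap 30

Min-cut arcs: {(0,1), (6,10), (9,7)} (total capacity 30)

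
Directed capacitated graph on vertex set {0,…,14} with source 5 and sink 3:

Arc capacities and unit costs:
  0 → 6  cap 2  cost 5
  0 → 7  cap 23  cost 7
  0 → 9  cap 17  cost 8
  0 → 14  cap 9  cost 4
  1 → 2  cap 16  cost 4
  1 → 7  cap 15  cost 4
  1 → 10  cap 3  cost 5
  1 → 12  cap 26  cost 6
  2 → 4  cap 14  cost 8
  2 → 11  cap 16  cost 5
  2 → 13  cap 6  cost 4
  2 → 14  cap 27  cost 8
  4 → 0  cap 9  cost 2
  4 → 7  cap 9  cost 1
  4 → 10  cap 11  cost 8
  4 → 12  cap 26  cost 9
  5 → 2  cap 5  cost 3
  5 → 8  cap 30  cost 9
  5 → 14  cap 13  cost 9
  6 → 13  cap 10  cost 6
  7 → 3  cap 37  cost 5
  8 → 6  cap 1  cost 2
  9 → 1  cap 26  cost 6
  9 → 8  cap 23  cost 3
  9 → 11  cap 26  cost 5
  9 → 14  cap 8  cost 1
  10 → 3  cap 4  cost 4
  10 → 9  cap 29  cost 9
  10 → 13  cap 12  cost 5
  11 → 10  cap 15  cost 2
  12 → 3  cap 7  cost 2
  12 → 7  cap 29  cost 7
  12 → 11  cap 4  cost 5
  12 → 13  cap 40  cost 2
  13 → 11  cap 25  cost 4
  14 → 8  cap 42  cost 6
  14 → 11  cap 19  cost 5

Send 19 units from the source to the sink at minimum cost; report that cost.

shortest-cost path #1: 5→2→11→10→3 push 4 @ unit cost 14 (adds 56)
shortest-cost path #2: 5→2→4→7→3 push 1 @ unit cost 17 (adds 17)
shortest-cost path #3: 5→14→11→2→4→7→3 push 4 @ unit cost 23 (adds 92)
shortest-cost path #4: 5→14→11→10→9→1→12→3 push 7 @ unit cost 39 (adds 273)
shortest-cost path #5: 5→14→11→10→9→1→7→3 push 2 @ unit cost 40 (adds 80)
shortest-cost path #6: 5→8→6→13→11→10→9→1→7→3 push 1 @ unit cost 47 (adds 47)
total cost = 565

Minimum cost for 19 units: 565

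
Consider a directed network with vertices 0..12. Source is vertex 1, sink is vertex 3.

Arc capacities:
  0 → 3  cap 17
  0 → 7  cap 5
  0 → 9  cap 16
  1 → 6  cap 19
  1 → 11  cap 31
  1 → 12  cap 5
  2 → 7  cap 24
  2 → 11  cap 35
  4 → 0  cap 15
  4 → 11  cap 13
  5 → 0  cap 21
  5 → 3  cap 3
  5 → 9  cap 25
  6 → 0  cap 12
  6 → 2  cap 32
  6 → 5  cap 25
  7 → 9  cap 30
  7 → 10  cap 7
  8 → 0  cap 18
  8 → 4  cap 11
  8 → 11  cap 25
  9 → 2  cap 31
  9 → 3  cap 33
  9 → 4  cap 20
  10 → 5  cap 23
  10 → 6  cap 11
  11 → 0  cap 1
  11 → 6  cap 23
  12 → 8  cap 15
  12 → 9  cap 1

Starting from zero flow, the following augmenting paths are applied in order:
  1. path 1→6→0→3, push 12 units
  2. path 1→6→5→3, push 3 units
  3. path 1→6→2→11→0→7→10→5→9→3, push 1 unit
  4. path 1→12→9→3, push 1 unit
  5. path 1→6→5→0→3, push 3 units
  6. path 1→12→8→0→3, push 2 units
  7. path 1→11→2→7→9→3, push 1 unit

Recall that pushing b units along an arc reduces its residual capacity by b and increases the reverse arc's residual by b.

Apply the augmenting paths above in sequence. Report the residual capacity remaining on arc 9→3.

after path 1 (1→6→0→3, push 12): res(9,3)=33
after path 2 (1→6→5→3, push 3): res(9,3)=33
after path 3 (1→6→2→11→0→7→10→5→9→3, push 1): res(9,3)=32
after path 4 (1→12→9→3, push 1): res(9,3)=31
after path 5 (1→6→5→0→3, push 3): res(9,3)=31
after path 6 (1→12→8→0→3, push 2): res(9,3)=31
after path 7 (1→11→2→7→9→3, push 1): res(9,3)=30

Residual capacity of (9,3): 30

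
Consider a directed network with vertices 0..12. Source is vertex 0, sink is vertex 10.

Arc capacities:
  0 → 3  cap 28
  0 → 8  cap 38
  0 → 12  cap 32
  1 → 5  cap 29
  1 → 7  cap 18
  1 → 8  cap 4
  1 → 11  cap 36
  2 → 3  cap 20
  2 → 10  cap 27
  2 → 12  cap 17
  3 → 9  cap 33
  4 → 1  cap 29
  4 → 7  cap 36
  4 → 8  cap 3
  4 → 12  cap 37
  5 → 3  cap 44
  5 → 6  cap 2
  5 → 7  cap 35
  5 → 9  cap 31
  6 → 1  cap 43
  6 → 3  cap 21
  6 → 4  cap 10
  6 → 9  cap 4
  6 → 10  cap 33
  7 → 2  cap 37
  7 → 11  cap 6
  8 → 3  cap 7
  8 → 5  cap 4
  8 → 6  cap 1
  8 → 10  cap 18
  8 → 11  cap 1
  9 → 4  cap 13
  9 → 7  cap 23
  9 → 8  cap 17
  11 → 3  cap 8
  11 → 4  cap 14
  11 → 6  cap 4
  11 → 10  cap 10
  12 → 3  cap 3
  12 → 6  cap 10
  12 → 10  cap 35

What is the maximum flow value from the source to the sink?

Maximum flow value: 89

augment #1: 0→8→10 bottleneck 18, total now 18
augment #2: 0→12→10 bottleneck 32, total now 50
augment #3: 0→8→6→10 bottleneck 1, total now 51
augment #4: 0→8→11→10 bottleneck 1, total now 52
augment #5: 0→8→5→6→10 bottleneck 2, total now 54
augment #6: 0→3→9→4→12→10 bottleneck 3, total now 57
augment #7: 0→3→9→7→2→10 bottleneck 23, total now 80
augment #8: 0→8→5→7→2→10 bottleneck 2, total now 82
augment #9: 0→3→9→4→1→11→10 bottleneck 2, total now 84
augment #10: 0→8→3→9→4→1→11→10 bottleneck 5, total now 89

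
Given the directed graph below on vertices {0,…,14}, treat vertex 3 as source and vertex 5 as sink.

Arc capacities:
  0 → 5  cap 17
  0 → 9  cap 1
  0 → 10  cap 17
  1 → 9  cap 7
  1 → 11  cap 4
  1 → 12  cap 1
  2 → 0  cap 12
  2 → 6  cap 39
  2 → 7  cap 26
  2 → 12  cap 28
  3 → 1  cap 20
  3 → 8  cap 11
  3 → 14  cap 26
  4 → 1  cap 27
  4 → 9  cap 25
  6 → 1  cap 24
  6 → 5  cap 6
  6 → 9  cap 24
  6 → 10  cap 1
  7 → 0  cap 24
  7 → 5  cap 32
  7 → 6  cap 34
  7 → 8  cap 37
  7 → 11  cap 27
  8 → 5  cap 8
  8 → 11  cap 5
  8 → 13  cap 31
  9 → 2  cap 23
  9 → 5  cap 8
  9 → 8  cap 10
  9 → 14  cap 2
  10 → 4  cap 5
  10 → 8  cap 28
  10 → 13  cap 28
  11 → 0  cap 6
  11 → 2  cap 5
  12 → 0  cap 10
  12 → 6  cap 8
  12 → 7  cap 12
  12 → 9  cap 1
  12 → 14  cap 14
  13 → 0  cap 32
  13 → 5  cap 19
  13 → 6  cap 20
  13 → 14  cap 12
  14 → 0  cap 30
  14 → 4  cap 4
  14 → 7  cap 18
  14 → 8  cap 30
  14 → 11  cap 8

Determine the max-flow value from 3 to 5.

augment #1: 3→8→5 bottleneck 8, total now 8
augment #2: 3→1→9→5 bottleneck 7, total now 15
augment #3: 3→8→13→5 bottleneck 3, total now 18
augment #4: 3→14→0→5 bottleneck 17, total now 35
augment #5: 3→14→7→5 bottleneck 9, total now 44
augment #6: 3→1→12→6→5 bottleneck 1, total now 45
augment #7: 3→1→11→0→9→5 bottleneck 1, total now 46
augment #8: 3→1→11→2→6→5 bottleneck 3, total now 49

Maximum flow value: 49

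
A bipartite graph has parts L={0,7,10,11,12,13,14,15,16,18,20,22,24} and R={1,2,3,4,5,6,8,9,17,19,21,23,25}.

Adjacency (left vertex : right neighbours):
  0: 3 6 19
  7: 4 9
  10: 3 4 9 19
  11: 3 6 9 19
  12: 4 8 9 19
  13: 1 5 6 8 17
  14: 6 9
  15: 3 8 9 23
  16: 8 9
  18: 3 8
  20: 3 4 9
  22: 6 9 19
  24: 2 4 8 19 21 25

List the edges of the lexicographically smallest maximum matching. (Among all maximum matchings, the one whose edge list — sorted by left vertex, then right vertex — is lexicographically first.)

|M| = 9 (so the lex-smallest maximum matching has 9 edges)
process left vertices in ascending order; for each, take the smallest-labelled available neighbour that still permits 9 edges overall, or leave it unmatched if none does
lex-smallest matching: {0-3, 7-4, 10-9, 11-6, 12-8, 13-1, 15-23, 22-19, 24-2}

Lex-smallest maximum matching: {(0,3), (7,4), (10,9), (11,6), (12,8), (13,1), (15,23), (22,19), (24,2)}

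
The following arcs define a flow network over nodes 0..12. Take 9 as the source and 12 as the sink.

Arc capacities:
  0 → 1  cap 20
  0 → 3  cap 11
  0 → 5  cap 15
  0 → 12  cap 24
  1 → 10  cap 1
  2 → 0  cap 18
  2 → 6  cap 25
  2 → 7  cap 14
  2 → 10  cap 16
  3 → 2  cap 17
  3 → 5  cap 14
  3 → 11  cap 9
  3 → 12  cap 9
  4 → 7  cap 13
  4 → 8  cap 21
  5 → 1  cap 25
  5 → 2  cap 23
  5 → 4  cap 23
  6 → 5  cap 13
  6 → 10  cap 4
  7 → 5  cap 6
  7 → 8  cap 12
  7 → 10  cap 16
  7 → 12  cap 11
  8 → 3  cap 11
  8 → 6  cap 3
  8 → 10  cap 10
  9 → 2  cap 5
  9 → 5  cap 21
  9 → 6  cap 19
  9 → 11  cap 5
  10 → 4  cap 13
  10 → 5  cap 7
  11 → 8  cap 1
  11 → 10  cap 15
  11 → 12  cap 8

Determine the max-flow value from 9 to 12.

Maximum flow value: 45

augment #1: 9→11→12 bottleneck 5, total now 5
augment #2: 9→2→0→12 bottleneck 5, total now 10
augment #3: 9→5→2→0→12 bottleneck 13, total now 23
augment #4: 9→5→2→7→12 bottleneck 8, total now 31
augment #5: 9→6→5→2→7→12 bottleneck 2, total now 33
augment #6: 9→6→5→4→7→12 bottleneck 1, total now 34
augment #7: 9→6→5→4→8→3→12 bottleneck 9, total now 43
augment #8: 9→6→5→4→8→3→11→12 bottleneck 1, total now 44
augment #9: 9→6→10→4→8→3→11→12 bottleneck 1, total now 45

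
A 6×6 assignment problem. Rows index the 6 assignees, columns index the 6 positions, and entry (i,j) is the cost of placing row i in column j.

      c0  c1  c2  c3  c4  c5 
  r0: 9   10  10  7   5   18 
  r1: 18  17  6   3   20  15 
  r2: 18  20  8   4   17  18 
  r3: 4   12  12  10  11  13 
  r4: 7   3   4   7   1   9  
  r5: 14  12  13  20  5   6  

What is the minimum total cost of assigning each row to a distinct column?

Minimum assignment cost: 28

optimal assignment: row0→col4 (cost 5), row1→col2 (cost 6), row2→col3 (cost 4), row3→col0 (cost 4), row4→col1 (cost 3), row5→col5 (cost 6)
total = 5 + 6 + 4 + 4 + 3 + 6 = 28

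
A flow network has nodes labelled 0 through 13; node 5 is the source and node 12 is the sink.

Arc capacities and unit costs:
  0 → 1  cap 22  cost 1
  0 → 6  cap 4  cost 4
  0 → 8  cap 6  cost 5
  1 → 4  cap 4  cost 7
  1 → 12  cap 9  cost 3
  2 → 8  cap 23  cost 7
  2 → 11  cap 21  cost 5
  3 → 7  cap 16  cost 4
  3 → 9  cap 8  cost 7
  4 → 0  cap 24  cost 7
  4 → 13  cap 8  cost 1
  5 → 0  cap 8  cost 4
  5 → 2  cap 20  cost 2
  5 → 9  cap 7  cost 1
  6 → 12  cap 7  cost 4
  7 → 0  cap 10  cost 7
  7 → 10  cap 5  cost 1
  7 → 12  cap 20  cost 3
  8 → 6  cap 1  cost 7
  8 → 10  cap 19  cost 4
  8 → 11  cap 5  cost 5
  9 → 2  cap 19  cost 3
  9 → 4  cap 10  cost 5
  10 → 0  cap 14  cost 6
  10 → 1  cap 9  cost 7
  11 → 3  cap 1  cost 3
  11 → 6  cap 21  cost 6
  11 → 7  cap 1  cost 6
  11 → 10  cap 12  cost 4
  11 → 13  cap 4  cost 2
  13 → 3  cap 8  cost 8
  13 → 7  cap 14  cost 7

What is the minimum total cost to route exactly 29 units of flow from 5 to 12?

Minimum cost for 29 units: 432

shortest-cost path #1: 5→0→1→12 push 8 @ unit cost 8 (adds 64)
shortest-cost path #2: 5→2→11→7→12 push 1 @ unit cost 16 (adds 16)
shortest-cost path #3: 5→9→4→0→1→12 push 1 @ unit cost 17 (adds 17)
shortest-cost path #4: 5→2→11→6→12 push 7 @ unit cost 17 (adds 119)
shortest-cost path #5: 5→9→4→13→7→12 push 6 @ unit cost 17 (adds 102)
shortest-cost path #6: 5→2→11→3→7→12 push 1 @ unit cost 17 (adds 17)
shortest-cost path #7: 5→2→11→13→7→12 push 4 @ unit cost 19 (adds 76)
shortest-cost path #8: 5→2→11→10→0→4→13→7→12 push 1 @ unit cost 21 (adds 21)
total cost = 432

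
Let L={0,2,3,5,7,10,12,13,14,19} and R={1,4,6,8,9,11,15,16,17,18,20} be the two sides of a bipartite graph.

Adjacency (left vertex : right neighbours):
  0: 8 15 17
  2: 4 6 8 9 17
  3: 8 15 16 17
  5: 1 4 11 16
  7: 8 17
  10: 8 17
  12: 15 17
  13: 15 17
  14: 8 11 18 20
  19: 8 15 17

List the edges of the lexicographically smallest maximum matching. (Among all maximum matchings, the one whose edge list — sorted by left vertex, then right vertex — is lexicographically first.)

|M| = 7 (so the lex-smallest maximum matching has 7 edges)
process left vertices in ascending order; for each, take the smallest-labelled available neighbour that still permits 7 edges overall, or leave it unmatched if none does
lex-smallest matching: {0-8, 2-4, 3-16, 5-1, 7-17, 12-15, 14-11}

Lex-smallest maximum matching: {(0,8), (2,4), (3,16), (5,1), (7,17), (12,15), (14,11)}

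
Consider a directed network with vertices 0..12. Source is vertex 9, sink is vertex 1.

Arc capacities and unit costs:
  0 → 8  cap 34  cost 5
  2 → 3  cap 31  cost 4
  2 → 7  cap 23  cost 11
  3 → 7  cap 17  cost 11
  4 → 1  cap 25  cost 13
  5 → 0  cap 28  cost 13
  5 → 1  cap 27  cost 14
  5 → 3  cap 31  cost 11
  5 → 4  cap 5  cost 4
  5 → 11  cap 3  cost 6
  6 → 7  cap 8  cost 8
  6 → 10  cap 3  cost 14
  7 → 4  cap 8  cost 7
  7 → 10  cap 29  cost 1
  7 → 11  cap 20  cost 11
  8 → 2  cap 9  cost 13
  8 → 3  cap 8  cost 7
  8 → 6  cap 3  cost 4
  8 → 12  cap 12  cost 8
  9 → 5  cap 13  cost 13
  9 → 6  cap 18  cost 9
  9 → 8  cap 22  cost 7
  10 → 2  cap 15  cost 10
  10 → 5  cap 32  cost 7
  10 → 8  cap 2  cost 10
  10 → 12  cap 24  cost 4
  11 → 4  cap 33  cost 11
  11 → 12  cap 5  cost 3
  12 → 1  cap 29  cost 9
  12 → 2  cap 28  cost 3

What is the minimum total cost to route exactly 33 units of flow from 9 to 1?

Minimum cost for 33 units: 887

shortest-cost path #1: 9→8→12→1 push 12 @ unit cost 24 (adds 288)
shortest-cost path #2: 9→5→1 push 13 @ unit cost 27 (adds 351)
shortest-cost path #3: 9→6→7→10→12→1 push 8 @ unit cost 31 (adds 248)
total cost = 887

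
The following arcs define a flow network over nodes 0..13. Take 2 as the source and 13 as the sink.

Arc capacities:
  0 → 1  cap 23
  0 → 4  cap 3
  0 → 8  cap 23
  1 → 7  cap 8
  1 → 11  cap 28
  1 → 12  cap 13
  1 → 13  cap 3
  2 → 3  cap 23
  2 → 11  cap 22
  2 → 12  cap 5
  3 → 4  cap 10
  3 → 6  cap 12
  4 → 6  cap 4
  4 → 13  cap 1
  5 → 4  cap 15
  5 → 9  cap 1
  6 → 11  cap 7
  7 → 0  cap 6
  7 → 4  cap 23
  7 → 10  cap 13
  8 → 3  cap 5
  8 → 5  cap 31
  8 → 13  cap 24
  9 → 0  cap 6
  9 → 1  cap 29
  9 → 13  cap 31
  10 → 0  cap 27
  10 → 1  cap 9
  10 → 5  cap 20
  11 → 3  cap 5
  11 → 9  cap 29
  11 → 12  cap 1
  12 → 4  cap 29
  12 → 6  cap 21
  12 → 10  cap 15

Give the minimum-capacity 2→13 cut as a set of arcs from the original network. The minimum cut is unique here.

Min-cut arcs: {(2,11), (2,12), (4,13), (6,11)} (total capacity 35)

augment #1: 2→3→4→13 push 1
augment #2: 2→11→9→13 push 22
augment #3: 2→12→10→1→13 push 3
augment #4: 2→3→6→11→9→13 push 7
augment #5: 2→12→10→0→8→13 push 2
max flow = 35; residual-reachable set from 2 gives S-side
cut edges (S→T): {(2,11), (2,12), (4,13), (6,11)} total cap 35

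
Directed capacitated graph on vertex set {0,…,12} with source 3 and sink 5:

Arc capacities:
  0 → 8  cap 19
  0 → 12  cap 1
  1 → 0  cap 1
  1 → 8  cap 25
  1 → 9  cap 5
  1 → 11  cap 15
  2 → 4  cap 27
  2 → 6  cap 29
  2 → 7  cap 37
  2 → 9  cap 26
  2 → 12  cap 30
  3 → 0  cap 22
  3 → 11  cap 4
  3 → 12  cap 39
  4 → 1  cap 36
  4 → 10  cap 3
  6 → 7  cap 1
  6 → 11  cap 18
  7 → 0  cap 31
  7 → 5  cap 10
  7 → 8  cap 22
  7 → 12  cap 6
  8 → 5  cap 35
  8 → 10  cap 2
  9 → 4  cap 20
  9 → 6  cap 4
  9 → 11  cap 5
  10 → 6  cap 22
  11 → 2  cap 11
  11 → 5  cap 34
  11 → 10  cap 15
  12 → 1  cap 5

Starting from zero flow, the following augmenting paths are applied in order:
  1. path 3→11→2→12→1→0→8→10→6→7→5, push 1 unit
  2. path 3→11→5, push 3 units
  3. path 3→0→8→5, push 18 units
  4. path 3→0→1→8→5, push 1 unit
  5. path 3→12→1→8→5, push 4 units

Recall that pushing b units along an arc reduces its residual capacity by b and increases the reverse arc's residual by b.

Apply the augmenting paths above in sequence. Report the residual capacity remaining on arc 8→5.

Residual capacity of (8,5): 12

after path 1 (3→11→2→12→1→0→8→10→6→7→5, push 1): res(8,5)=35
after path 2 (3→11→5, push 3): res(8,5)=35
after path 3 (3→0→8→5, push 18): res(8,5)=17
after path 4 (3→0→1→8→5, push 1): res(8,5)=16
after path 5 (3→12→1→8→5, push 4): res(8,5)=12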